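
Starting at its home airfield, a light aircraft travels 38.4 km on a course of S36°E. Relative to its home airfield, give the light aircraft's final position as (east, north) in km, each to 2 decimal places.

(22.57, -31.07)

Leg 1 (S36°E, 38.4 km): east 38.4 sin 144° = 22.57, north 38.4 cos 144° = -31.07
Summing: 22.57 km east, -31.07 km north → (22.57, -31.07).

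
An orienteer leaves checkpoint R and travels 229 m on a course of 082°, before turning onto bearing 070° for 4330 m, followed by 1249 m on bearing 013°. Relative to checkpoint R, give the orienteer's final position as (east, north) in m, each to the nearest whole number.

Leg 1 (082°, 229 m): east 229 sin 82° = 226.77, north 229 cos 82° = 31.87
Leg 2 (070°, 4330 m): east 4330 sin 70° = 4068.87, north 4330 cos 70° = 1480.95
Leg 3 (013°, 1249 m): east 1249 sin 13° = 280.96, north 1249 cos 13° = 1216.99
Summing: 4576.60 m east, 2729.81 m north → (4577, 2730).

(4577, 2730)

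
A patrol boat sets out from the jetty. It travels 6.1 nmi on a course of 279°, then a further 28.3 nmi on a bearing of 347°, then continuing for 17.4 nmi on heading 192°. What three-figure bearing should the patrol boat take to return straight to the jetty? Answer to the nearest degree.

Leg 1 (279°, 6.1 nmi): east 6.1 sin 279° = -6.02, north 6.1 cos 279° = 0.95
Leg 2 (347°, 28.3 nmi): east 28.3 sin 347° = -6.37, north 28.3 cos 347° = 27.57
Leg 3 (192°, 17.4 nmi): east 17.4 sin 192° = -3.62, north 17.4 cos 192° = -17.02
Net displacement: -16.01 east, 11.51 north. Direction back to start is (16.01, -11.51): bearing = atan2(16.01, -11.51) mod 360° = 125.71° ≈ 126°.

126°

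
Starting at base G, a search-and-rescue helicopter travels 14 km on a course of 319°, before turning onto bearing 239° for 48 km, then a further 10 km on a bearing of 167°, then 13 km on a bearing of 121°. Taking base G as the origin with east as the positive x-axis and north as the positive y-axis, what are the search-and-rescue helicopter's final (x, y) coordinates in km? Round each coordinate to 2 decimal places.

(-36.94, -30.60)

Leg 1 (319°, 14 km): east 14 sin 319° = -9.18, north 14 cos 319° = 10.57
Leg 2 (239°, 48 km): east 48 sin 239° = -41.14, north 48 cos 239° = -24.72
Leg 3 (167°, 10 km): east 10 sin 167° = 2.25, north 10 cos 167° = -9.74
Leg 4 (121°, 13 km): east 13 sin 121° = 11.14, north 13 cos 121° = -6.70
Summing: -36.94 km east, -30.60 km north → (-36.94, -30.60).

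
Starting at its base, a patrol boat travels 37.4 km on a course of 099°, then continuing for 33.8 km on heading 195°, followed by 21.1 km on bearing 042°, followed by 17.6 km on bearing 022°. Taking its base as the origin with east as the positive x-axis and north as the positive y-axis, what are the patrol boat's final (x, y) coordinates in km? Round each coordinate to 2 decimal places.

(48.90, -6.50)

Leg 1 (099°, 37.4 km): east 37.4 sin 99° = 36.94, north 37.4 cos 99° = -5.85
Leg 2 (195°, 33.8 km): east 33.8 sin 195° = -8.75, north 33.8 cos 195° = -32.65
Leg 3 (042°, 21.1 km): east 21.1 sin 42° = 14.12, north 21.1 cos 42° = 15.68
Leg 4 (022°, 17.6 km): east 17.6 sin 22° = 6.59, north 17.6 cos 22° = 16.32
Summing: 48.90 km east, -6.50 km north → (48.90, -6.50).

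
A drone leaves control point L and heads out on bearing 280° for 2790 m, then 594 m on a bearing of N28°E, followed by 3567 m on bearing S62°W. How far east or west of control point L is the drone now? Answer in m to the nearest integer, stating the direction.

Leg 1 (280°, 2790 m): east 2790 sin 280° = -2747.61, north 2790 cos 280° = 484.48
Leg 2 (N28°E, 594 m): east 594 sin 28° = 278.87, north 594 cos 28° = 524.47
Leg 3 (S62°W, 3567 m): east 3567 sin 242° = -3149.47, north 3567 cos 242° = -1674.61
Net east component: -5618.22 m.

5618 m west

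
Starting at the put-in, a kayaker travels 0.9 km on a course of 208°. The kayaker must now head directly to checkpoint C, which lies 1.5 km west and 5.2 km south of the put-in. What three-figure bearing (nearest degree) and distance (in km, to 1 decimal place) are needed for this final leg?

Leg 1 (208°, 0.9 km): east 0.9 sin 208° = -0.42, north 0.9 cos 208° = -0.79
Current position: (-0.42, -0.79). Target: (-1.5, -5.2). Remaining: Δeast = -1.08, Δnorth = -4.41.
Bearing = atan2(-1.08, -4.41) mod 360° = 193.74°; distance = √((-1.08)² + (-4.41)²) = 4.535 km.

194°, 4.5 km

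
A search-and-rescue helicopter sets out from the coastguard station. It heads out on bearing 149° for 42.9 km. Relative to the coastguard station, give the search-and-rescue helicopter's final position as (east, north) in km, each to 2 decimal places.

Leg 1 (149°, 42.9 km): east 42.9 sin 149° = 22.10, north 42.9 cos 149° = -36.77
Summing: 22.10 km east, -36.77 km north → (22.10, -36.77).

(22.10, -36.77)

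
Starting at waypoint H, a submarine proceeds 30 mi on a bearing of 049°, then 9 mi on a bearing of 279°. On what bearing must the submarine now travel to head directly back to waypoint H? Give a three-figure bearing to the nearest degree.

Leg 1 (049°, 30 mi): east 30 sin 49° = 22.64, north 30 cos 49° = 19.68
Leg 2 (279°, 9 mi): east 9 sin 279° = -8.89, north 9 cos 279° = 1.41
Net displacement: 13.75 east, 21.09 north. Direction back to start is (-13.75, -21.09): bearing = atan2(-13.75, -21.09) mod 360° = 213.11° ≈ 213°.

213°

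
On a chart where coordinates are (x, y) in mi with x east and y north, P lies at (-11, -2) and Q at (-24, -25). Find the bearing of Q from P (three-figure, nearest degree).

209°

Δeast = -24 − -11 = -13.00; Δnorth = -25 − -2 = -23.00.
Bearing = atan2(Δeast, Δnorth) mod 360° = 209.48° ≈ 209°.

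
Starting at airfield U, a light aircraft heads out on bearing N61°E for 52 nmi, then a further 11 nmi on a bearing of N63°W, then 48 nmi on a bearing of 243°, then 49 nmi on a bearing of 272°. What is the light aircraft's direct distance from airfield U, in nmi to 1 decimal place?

Leg 1 (N61°E, 52 nmi): east 52 sin 61° = 45.48, north 52 cos 61° = 25.21
Leg 2 (N63°W, 11 nmi): east 11 sin 297° = -9.80, north 11 cos 297° = 4.99
Leg 3 (243°, 48 nmi): east 48 sin 243° = -42.77, north 48 cos 243° = -21.79
Leg 4 (272°, 49 nmi): east 49 sin 272° = -48.97, north 49 cos 272° = 1.71
Net: -56.06 east, 10.12 north. Distance = √((-56.06)² + (10.12)²) = 56.966 nmi.

57.0 nmi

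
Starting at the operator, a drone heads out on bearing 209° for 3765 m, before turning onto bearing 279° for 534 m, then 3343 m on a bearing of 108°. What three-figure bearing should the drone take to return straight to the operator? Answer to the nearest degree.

349°

Leg 1 (209°, 3765 m): east 3765 sin 209° = -1825.31, north 3765 cos 209° = -3292.94
Leg 2 (279°, 534 m): east 534 sin 279° = -527.43, north 534 cos 279° = 83.54
Leg 3 (108°, 3343 m): east 3343 sin 108° = 3179.38, north 3343 cos 108° = -1033.04
Net displacement: 826.65 east, -4242.45 north. Direction back to start is (-826.65, 4242.45): bearing = atan2(-826.65, 4242.45) mod 360° = 348.97° ≈ 349°.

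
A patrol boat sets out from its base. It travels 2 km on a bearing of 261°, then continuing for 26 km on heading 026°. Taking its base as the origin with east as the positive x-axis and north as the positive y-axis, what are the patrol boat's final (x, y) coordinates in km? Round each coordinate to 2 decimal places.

(9.42, 23.06)

Leg 1 (261°, 2 km): east 2 sin 261° = -1.98, north 2 cos 261° = -0.31
Leg 2 (026°, 26 km): east 26 sin 26° = 11.40, north 26 cos 26° = 23.37
Summing: 9.42 km east, 23.06 km north → (9.42, 23.06).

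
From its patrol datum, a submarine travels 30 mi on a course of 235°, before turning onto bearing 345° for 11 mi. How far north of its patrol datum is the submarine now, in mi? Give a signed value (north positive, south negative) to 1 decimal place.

-6.6 mi

Leg 1 (235°, 30 mi): east 30 sin 235° = -24.57, north 30 cos 235° = -17.21
Leg 2 (345°, 11 mi): east 11 sin 345° = -2.85, north 11 cos 345° = 10.63
Net north component: -6.58 mi.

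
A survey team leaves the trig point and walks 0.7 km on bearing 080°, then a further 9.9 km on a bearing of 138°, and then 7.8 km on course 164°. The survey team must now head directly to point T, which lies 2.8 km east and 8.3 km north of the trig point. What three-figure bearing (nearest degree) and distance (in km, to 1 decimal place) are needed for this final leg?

344°, 24.0 km

Leg 1 (080°, 0.7 km): east 0.7 sin 80° = 0.69, north 0.7 cos 80° = 0.12
Leg 2 (138°, 9.9 km): east 9.9 sin 138° = 6.62, north 9.9 cos 138° = -7.36
Leg 3 (164°, 7.8 km): east 7.8 sin 164° = 2.15, north 7.8 cos 164° = -7.50
Current position: (9.46, -14.73). Target: (2.8, 8.3). Remaining: Δeast = -6.66, Δnorth = 23.03.
Bearing = atan2(-6.66, 23.03) mod 360° = 343.86°; distance = √((-6.66)² + (23.03)²) = 23.978 km.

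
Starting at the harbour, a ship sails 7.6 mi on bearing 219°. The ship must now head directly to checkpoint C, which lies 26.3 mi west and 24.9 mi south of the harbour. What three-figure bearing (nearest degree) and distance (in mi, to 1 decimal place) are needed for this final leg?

229°, 28.7 mi

Leg 1 (219°, 7.6 mi): east 7.6 sin 219° = -4.78, north 7.6 cos 219° = -5.91
Current position: (-4.78, -5.91). Target: (-26.3, -24.9). Remaining: Δeast = -21.52, Δnorth = -18.99.
Bearing = atan2(-21.52, -18.99) mod 360° = 228.56°; distance = √((-21.52)² + (-18.99)²) = 28.701 mi.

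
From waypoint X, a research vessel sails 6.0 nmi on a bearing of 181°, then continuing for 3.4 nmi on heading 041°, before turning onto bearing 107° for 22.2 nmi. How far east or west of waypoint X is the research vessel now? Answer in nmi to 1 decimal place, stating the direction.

Leg 1 (181°, 6.0 nmi): east 6.0 sin 181° = -0.10, north 6.0 cos 181° = -6.00
Leg 2 (041°, 3.4 nmi): east 3.4 sin 41° = 2.23, north 3.4 cos 41° = 2.57
Leg 3 (107°, 22.2 nmi): east 22.2 sin 107° = 21.23, north 22.2 cos 107° = -6.49
Net east component: 23.36 nmi.

23.4 nmi east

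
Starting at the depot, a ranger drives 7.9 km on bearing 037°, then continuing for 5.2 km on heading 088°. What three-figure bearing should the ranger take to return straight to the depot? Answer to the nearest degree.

Leg 1 (037°, 7.9 km): east 7.9 sin 37° = 4.75, north 7.9 cos 37° = 6.31
Leg 2 (088°, 5.2 km): east 5.2 sin 88° = 5.20, north 5.2 cos 88° = 0.18
Net displacement: 9.95 east, 6.49 north. Direction back to start is (-9.95, -6.49): bearing = atan2(-9.95, -6.49) mod 360° = 236.89° ≈ 237°.

237°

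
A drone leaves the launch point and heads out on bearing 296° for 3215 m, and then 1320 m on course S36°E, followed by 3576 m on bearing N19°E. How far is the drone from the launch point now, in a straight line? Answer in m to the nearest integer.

3842 m

Leg 1 (296°, 3215 m): east 3215 sin 296° = -2889.62, north 3215 cos 296° = 1409.36
Leg 2 (S36°E, 1320 m): east 1320 sin 144° = 775.88, north 1320 cos 144° = -1067.90
Leg 3 (N19°E, 3576 m): east 3576 sin 19° = 1164.23, north 3576 cos 19° = 3381.17
Net: -949.51 east, 3722.64 north. Distance = √((-949.51)² + (3722.64)²) = 3841.821 m.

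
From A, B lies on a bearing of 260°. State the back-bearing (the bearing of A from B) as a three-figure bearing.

080°

Back-bearing = 260° − 180° = 080°.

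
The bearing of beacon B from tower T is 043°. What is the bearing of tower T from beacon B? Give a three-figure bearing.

Back-bearing = 043° + 180° = 223°.

223°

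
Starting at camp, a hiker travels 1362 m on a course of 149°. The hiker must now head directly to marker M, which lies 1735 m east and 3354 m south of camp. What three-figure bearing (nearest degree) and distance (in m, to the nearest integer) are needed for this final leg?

Leg 1 (149°, 1362 m): east 1362 sin 149° = 701.48, north 1362 cos 149° = -1167.46
Current position: (701.48, -1167.46). Target: (1735, -3354). Remaining: Δeast = 1033.52, Δnorth = -2186.54.
Bearing = atan2(1033.52, -2186.54) mod 360° = 154.70°; distance = √((1033.52)² + (-2186.54)²) = 2418.493 m.

155°, 2418 m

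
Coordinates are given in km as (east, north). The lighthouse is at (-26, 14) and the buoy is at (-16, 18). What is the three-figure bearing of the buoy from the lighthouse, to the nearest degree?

068°

Δeast = -16 − -26 = 10.00; Δnorth = 18 − 14 = 4.00.
Bearing = atan2(Δeast, Δnorth) mod 360° = 68.20° ≈ 068°.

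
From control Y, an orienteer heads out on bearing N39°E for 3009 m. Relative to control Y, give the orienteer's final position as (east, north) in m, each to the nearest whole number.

(1894, 2338)

Leg 1 (N39°E, 3009 m): east 3009 sin 39° = 1893.63, north 3009 cos 39° = 2338.43
Summing: 1893.63 m east, 2338.43 m north → (1894, 2338).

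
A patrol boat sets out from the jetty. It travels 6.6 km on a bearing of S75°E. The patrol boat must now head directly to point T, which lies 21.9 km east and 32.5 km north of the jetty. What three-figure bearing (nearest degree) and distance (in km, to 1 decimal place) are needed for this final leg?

Leg 1 (S75°E, 6.6 km): east 6.6 sin 105° = 6.38, north 6.6 cos 105° = -1.71
Current position: (6.38, -1.71). Target: (21.9, 32.5). Remaining: Δeast = 15.52, Δnorth = 34.21.
Bearing = atan2(15.52, 34.21) mod 360° = 24.41°; distance = √((15.52)² + (34.21)²) = 37.566 km.

024°, 37.6 km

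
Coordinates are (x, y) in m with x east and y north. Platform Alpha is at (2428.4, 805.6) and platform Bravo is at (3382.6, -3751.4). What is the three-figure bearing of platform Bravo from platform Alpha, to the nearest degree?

168°

Δeast = 3382.6 − 2428.4 = 954.20; Δnorth = -3751.4 − 805.6 = -4557.00.
Bearing = atan2(Δeast, Δnorth) mod 360° = 168.17° ≈ 168°.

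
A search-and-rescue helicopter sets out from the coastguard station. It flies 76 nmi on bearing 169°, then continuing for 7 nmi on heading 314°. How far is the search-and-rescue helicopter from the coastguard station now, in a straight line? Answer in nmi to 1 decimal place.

70.4 nmi

Leg 1 (169°, 76 nmi): east 76 sin 169° = 14.50, north 76 cos 169° = -74.60
Leg 2 (314°, 7 nmi): east 7 sin 314° = -5.04, north 7 cos 314° = 4.86
Net: 9.47 east, -69.74 north. Distance = √((9.47)² + (-69.74)²) = 70.381 nmi.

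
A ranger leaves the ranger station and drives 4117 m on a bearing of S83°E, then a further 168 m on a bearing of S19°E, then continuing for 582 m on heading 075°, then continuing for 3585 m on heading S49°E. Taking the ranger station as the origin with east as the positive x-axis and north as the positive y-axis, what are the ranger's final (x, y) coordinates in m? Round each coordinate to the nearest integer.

(7409, -2862)

Leg 1 (S83°E, 4117 m): east 4117 sin 97° = 4086.31, north 4117 cos 97° = -501.74
Leg 2 (S19°E, 168 m): east 168 sin 161° = 54.70, north 168 cos 161° = -158.85
Leg 3 (075°, 582 m): east 582 sin 75° = 562.17, north 582 cos 75° = 150.63
Leg 4 (S49°E, 3585 m): east 3585 sin 131° = 2705.63, north 3585 cos 131° = -2351.97
Summing: 7408.81 m east, -2861.92 m north → (7409, -2862).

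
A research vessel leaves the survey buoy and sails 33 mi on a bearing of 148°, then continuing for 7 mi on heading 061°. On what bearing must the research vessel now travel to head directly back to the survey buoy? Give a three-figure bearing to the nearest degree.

Leg 1 (148°, 33 mi): east 33 sin 148° = 17.49, north 33 cos 148° = -27.99
Leg 2 (061°, 7 mi): east 7 sin 61° = 6.12, north 7 cos 61° = 3.39
Net displacement: 23.61 east, -24.59 north. Direction back to start is (-23.61, 24.59): bearing = atan2(-23.61, 24.59) mod 360° = 316.17° ≈ 316°.

316°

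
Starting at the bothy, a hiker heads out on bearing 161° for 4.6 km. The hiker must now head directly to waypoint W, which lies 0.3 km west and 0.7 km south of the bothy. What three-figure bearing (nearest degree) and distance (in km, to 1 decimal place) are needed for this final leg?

334°, 4.1 km

Leg 1 (161°, 4.6 km): east 4.6 sin 161° = 1.50, north 4.6 cos 161° = -4.35
Current position: (1.50, -4.35). Target: (-0.3, -0.7). Remaining: Δeast = -1.80, Δnorth = 3.65.
Bearing = atan2(-1.80, 3.65) mod 360° = 333.78°; distance = √((-1.80)² + (3.65)²) = 4.068 km.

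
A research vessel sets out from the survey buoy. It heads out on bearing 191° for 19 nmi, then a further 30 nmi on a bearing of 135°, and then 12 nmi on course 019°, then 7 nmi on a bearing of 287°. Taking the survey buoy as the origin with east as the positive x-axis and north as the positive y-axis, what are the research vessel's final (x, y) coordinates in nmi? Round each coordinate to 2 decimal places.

Leg 1 (191°, 19 nmi): east 19 sin 191° = -3.63, north 19 cos 191° = -18.65
Leg 2 (135°, 30 nmi): east 30 sin 135° = 21.21, north 30 cos 135° = -21.21
Leg 3 (019°, 12 nmi): east 12 sin 19° = 3.91, north 12 cos 19° = 11.35
Leg 4 (287°, 7 nmi): east 7 sin 287° = -6.69, north 7 cos 287° = 2.05
Summing: 14.80 nmi east, -26.47 nmi north → (14.80, -26.47).

(14.80, -26.47)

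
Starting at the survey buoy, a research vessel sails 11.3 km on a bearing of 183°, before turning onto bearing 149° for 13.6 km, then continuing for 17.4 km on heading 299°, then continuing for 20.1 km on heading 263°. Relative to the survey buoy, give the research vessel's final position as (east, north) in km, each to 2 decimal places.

(-28.76, -16.96)

Leg 1 (183°, 11.3 km): east 11.3 sin 183° = -0.59, north 11.3 cos 183° = -11.28
Leg 2 (149°, 13.6 km): east 13.6 sin 149° = 7.00, north 13.6 cos 149° = -11.66
Leg 3 (299°, 17.4 km): east 17.4 sin 299° = -15.22, north 17.4 cos 299° = 8.44
Leg 4 (263°, 20.1 km): east 20.1 sin 263° = -19.95, north 20.1 cos 263° = -2.45
Summing: -28.76 km east, -16.96 km north → (-28.76, -16.96).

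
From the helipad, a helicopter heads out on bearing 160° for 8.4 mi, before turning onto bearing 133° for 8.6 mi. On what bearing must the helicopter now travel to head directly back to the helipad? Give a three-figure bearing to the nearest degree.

Leg 1 (160°, 8.4 mi): east 8.4 sin 160° = 2.87, north 8.4 cos 160° = -7.89
Leg 2 (133°, 8.6 mi): east 8.6 sin 133° = 6.29, north 8.6 cos 133° = -5.87
Net displacement: 9.16 east, -13.76 north. Direction back to start is (-9.16, 13.76): bearing = atan2(-9.16, 13.76) mod 360° = 326.34° ≈ 326°.

326°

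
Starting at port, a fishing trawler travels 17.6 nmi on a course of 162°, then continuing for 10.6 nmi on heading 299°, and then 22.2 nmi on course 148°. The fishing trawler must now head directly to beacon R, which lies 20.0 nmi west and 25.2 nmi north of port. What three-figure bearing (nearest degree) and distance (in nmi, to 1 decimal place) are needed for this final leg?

333°, 62.2 nmi

Leg 1 (162°, 17.6 nmi): east 17.6 sin 162° = 5.44, north 17.6 cos 162° = -16.74
Leg 2 (299°, 10.6 nmi): east 10.6 sin 299° = -9.27, north 10.6 cos 299° = 5.14
Leg 3 (148°, 22.2 nmi): east 22.2 sin 148° = 11.76, north 22.2 cos 148° = -18.83
Current position: (7.93, -30.43). Target: (-20.0, 25.2). Remaining: Δeast = -27.93, Δnorth = 55.63.
Bearing = atan2(-27.93, 55.63) mod 360° = 333.34°; distance = √((-27.93)² + (55.63)²) = 62.245 nmi.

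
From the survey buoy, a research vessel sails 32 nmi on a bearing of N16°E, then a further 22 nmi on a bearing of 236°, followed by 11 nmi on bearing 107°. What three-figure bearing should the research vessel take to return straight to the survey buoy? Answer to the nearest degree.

Leg 1 (N16°E, 32 nmi): east 32 sin 16° = 8.82, north 32 cos 16° = 30.76
Leg 2 (236°, 22 nmi): east 22 sin 236° = -18.24, north 22 cos 236° = -12.30
Leg 3 (107°, 11 nmi): east 11 sin 107° = 10.52, north 11 cos 107° = -3.22
Net displacement: 1.10 east, 15.24 north. Direction back to start is (-1.10, -15.24): bearing = atan2(-1.10, -15.24) mod 360° = 184.13° ≈ 184°.

184°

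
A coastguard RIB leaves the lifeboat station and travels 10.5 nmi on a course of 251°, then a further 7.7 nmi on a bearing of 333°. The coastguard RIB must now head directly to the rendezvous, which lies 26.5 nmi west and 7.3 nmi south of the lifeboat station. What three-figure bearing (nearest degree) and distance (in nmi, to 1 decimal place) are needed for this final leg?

Leg 1 (251°, 10.5 nmi): east 10.5 sin 251° = -9.93, north 10.5 cos 251° = -3.42
Leg 2 (333°, 7.7 nmi): east 7.7 sin 333° = -3.50, north 7.7 cos 333° = 6.86
Current position: (-13.42, 3.44). Target: (-26.5, -7.3). Remaining: Δeast = -13.08, Δnorth = -10.74.
Bearing = atan2(-13.08, -10.74) mod 360° = 230.60°; distance = √((-13.08)² + (-10.74)²) = 16.923 nmi.

231°, 16.9 nmi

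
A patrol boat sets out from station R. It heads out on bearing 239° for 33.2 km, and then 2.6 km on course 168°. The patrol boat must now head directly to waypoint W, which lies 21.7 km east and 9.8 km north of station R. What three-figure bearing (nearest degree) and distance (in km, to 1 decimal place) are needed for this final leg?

Leg 1 (239°, 33.2 km): east 33.2 sin 239° = -28.46, north 33.2 cos 239° = -17.10
Leg 2 (168°, 2.6 km): east 2.6 sin 168° = 0.54, north 2.6 cos 168° = -2.54
Current position: (-27.92, -19.64). Target: (21.7, 9.8). Remaining: Δeast = 49.62, Δnorth = 29.44.
Bearing = atan2(49.62, 29.44) mod 360° = 59.32°; distance = √((49.62)² + (29.44)²) = 57.695 km.

059°, 57.7 km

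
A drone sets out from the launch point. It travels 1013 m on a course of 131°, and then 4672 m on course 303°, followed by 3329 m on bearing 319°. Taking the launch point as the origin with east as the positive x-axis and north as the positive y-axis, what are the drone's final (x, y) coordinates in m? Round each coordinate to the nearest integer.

(-5338, 4392)

Leg 1 (131°, 1013 m): east 1013 sin 131° = 764.52, north 1013 cos 131° = -664.59
Leg 2 (303°, 4672 m): east 4672 sin 303° = -3918.27, north 4672 cos 303° = 2544.55
Leg 3 (319°, 3329 m): east 3329 sin 319° = -2184.02, north 3329 cos 319° = 2512.43
Summing: -5337.77 m east, 4392.39 m north → (-5338, 4392).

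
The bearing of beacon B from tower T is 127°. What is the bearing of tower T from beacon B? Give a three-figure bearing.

307°

Back-bearing = 127° + 180° = 307°.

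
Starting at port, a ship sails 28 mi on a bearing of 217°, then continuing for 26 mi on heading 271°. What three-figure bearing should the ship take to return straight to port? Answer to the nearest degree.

063°

Leg 1 (217°, 28 mi): east 28 sin 217° = -16.85, north 28 cos 217° = -22.36
Leg 2 (271°, 26 mi): east 26 sin 271° = -26.00, north 26 cos 271° = 0.45
Net displacement: -42.85 east, -21.91 north. Direction back to start is (42.85, 21.91): bearing = atan2(42.85, 21.91) mod 360° = 62.92° ≈ 063°.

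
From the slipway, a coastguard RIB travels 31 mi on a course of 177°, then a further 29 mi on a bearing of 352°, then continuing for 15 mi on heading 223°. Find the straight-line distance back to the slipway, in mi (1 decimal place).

18.3 mi

Leg 1 (177°, 31 mi): east 31 sin 177° = 1.62, north 31 cos 177° = -30.96
Leg 2 (352°, 29 mi): east 29 sin 352° = -4.04, north 29 cos 352° = 28.72
Leg 3 (223°, 15 mi): east 15 sin 223° = -10.23, north 15 cos 223° = -10.97
Net: -12.64 east, -13.21 north. Distance = √((-12.64)² + (-13.21)²) = 18.286 mi.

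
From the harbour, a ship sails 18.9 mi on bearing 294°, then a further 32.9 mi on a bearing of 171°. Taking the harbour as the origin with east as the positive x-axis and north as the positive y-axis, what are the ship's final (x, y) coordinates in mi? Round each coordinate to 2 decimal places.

(-12.12, -24.81)

Leg 1 (294°, 18.9 mi): east 18.9 sin 294° = -17.27, north 18.9 cos 294° = 7.69
Leg 2 (171°, 32.9 mi): east 32.9 sin 171° = 5.15, north 32.9 cos 171° = -32.49
Summing: -12.12 mi east, -24.81 mi north → (-12.12, -24.81).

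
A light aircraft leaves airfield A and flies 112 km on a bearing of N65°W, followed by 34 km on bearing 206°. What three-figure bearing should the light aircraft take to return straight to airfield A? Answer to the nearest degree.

Leg 1 (N65°W, 112 km): east 112 sin 295° = -101.51, north 112 cos 295° = 47.33
Leg 2 (206°, 34 km): east 34 sin 206° = -14.90, north 34 cos 206° = -30.56
Net displacement: -116.41 east, 16.77 north. Direction back to start is (116.41, -16.77): bearing = atan2(116.41, -16.77) mod 360° = 98.20° ≈ 098°.

098°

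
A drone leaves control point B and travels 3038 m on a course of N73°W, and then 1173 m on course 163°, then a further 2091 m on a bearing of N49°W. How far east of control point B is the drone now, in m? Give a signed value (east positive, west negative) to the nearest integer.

Leg 1 (N73°W, 3038 m): east 3038 sin 287° = -2905.25, north 3038 cos 287° = 888.23
Leg 2 (163°, 1173 m): east 1173 sin 163° = 342.95, north 1173 cos 163° = -1121.75
Leg 3 (N49°W, 2091 m): east 2091 sin 311° = -1578.10, north 2091 cos 311° = 1371.82
Net east component: -4140.40 m.

-4140 m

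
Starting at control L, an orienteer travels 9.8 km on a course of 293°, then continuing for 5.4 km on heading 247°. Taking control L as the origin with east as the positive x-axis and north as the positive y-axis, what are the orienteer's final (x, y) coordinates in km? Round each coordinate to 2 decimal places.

Leg 1 (293°, 9.8 km): east 9.8 sin 293° = -9.02, north 9.8 cos 293° = 3.83
Leg 2 (247°, 5.4 km): east 5.4 sin 247° = -4.97, north 5.4 cos 247° = -2.11
Summing: -13.99 km east, 1.72 km north → (-13.99, 1.72).

(-13.99, 1.72)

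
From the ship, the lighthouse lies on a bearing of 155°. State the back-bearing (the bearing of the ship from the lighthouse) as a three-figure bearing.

335°

Back-bearing = 155° + 180° = 335°.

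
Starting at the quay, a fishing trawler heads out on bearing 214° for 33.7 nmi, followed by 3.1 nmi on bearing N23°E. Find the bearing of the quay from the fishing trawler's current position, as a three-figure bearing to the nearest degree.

Leg 1 (214°, 33.7 nmi): east 33.7 sin 214° = -18.84, north 33.7 cos 214° = -27.94
Leg 2 (N23°E, 3.1 nmi): east 3.1 sin 23° = 1.21, north 3.1 cos 23° = 2.85
Net displacement: -17.63 east, -25.09 north. Direction back to start is (17.63, 25.09): bearing = atan2(17.63, 25.09) mod 360° = 35.11° ≈ 035°.

035°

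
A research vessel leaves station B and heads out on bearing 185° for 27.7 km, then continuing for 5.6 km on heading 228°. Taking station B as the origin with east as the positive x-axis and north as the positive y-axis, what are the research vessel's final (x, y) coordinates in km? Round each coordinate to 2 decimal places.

Leg 1 (185°, 27.7 km): east 27.7 sin 185° = -2.41, north 27.7 cos 185° = -27.59
Leg 2 (228°, 5.6 km): east 5.6 sin 228° = -4.16, north 5.6 cos 228° = -3.75
Summing: -6.58 km east, -31.34 km north → (-6.58, -31.34).

(-6.58, -31.34)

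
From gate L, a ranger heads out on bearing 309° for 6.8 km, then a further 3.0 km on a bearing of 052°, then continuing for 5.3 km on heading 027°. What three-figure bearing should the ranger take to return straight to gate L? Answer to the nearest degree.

Leg 1 (309°, 6.8 km): east 6.8 sin 309° = -5.28, north 6.8 cos 309° = 4.28
Leg 2 (052°, 3.0 km): east 3.0 sin 52° = 2.36, north 3.0 cos 52° = 1.85
Leg 3 (027°, 5.3 km): east 5.3 sin 27° = 2.41, north 5.3 cos 27° = 4.72
Net displacement: -0.51 east, 10.85 north. Direction back to start is (0.51, -10.85): bearing = atan2(0.51, -10.85) mod 360° = 177.29° ≈ 177°.

177°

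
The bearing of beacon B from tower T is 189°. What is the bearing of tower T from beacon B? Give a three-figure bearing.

Back-bearing = 189° − 180° = 009°.

009°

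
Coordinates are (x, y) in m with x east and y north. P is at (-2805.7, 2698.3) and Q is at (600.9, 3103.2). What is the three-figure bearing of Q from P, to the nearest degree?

Δeast = 600.9 − -2805.7 = 3406.60; Δnorth = 3103.2 − 2698.3 = 404.90.
Bearing = atan2(Δeast, Δnorth) mod 360° = 83.22° ≈ 083°.

083°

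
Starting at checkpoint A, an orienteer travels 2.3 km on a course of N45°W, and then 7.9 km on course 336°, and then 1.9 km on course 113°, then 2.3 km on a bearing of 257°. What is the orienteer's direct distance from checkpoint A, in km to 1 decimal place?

Leg 1 (N45°W, 2.3 km): east 2.3 sin 315° = -1.63, north 2.3 cos 315° = 1.63
Leg 2 (336°, 7.9 km): east 7.9 sin 336° = -3.21, north 7.9 cos 336° = 7.22
Leg 3 (113°, 1.9 km): east 1.9 sin 113° = 1.75, north 1.9 cos 113° = -0.74
Leg 4 (257°, 2.3 km): east 2.3 sin 257° = -2.24, north 2.3 cos 257° = -0.52
Net: -5.33 east, 7.58 north. Distance = √((-5.33)² + (7.58)²) = 9.270 km.

9.3 km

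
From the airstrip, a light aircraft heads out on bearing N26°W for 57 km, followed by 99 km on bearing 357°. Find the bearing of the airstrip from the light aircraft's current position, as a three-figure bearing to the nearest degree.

169°

Leg 1 (N26°W, 57 km): east 57 sin 334° = -24.99, north 57 cos 334° = 51.23
Leg 2 (357°, 99 km): east 99 sin 357° = -5.18, north 99 cos 357° = 98.86
Net displacement: -30.17 east, 150.10 north. Direction back to start is (30.17, -150.10): bearing = atan2(30.17, -150.10) mod 360° = 168.64° ≈ 169°.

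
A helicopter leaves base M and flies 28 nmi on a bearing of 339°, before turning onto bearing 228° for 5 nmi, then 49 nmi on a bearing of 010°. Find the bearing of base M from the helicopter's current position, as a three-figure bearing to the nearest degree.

Leg 1 (339°, 28 nmi): east 28 sin 339° = -10.03, north 28 cos 339° = 26.14
Leg 2 (228°, 5 nmi): east 5 sin 228° = -3.72, north 5 cos 228° = -3.35
Leg 3 (010°, 49 nmi): east 49 sin 10° = 8.51, north 49 cos 10° = 48.26
Net displacement: -5.24 east, 71.05 north. Direction back to start is (5.24, -71.05): bearing = atan2(5.24, -71.05) mod 360° = 175.78° ≈ 176°.

176°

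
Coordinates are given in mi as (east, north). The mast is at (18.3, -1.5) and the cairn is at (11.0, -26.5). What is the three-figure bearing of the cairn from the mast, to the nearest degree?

Δeast = 11.0 − 18.3 = -7.30; Δnorth = -26.5 − -1.5 = -25.00.
Bearing = atan2(Δeast, Δnorth) mod 360° = 196.28° ≈ 196°.

196°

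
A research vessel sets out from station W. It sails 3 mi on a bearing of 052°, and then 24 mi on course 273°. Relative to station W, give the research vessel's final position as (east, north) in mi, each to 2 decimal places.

(-21.60, 3.10)

Leg 1 (052°, 3 mi): east 3 sin 52° = 2.36, north 3 cos 52° = 1.85
Leg 2 (273°, 24 mi): east 24 sin 273° = -23.97, north 24 cos 273° = 1.26
Summing: -21.60 mi east, 3.10 mi north → (-21.60, 3.10).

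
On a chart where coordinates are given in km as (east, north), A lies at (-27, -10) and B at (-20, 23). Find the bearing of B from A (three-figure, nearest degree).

Δeast = -20 − -27 = 7.00; Δnorth = 23 − -10 = 33.00.
Bearing = atan2(Δeast, Δnorth) mod 360° = 11.98° ≈ 012°.

012°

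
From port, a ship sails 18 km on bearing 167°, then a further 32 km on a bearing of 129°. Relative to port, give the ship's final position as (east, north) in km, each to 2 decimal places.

Leg 1 (167°, 18 km): east 18 sin 167° = 4.05, north 18 cos 167° = -17.54
Leg 2 (129°, 32 km): east 32 sin 129° = 24.87, north 32 cos 129° = -20.14
Summing: 28.92 km east, -37.68 km north → (28.92, -37.68).

(28.92, -37.68)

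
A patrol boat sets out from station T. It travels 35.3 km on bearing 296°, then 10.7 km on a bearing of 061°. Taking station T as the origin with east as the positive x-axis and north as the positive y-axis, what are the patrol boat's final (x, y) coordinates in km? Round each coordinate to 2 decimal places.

(-22.37, 20.66)

Leg 1 (296°, 35.3 km): east 35.3 sin 296° = -31.73, north 35.3 cos 296° = 15.47
Leg 2 (061°, 10.7 km): east 10.7 sin 61° = 9.36, north 10.7 cos 61° = 5.19
Summing: -22.37 km east, 20.66 km north → (-22.37, 20.66).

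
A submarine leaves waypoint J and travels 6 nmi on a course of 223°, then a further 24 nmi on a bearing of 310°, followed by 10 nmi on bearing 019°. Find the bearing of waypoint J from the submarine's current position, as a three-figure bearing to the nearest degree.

137°

Leg 1 (223°, 6 nmi): east 6 sin 223° = -4.09, north 6 cos 223° = -4.39
Leg 2 (310°, 24 nmi): east 24 sin 310° = -18.39, north 24 cos 310° = 15.43
Leg 3 (019°, 10 nmi): east 10 sin 19° = 3.26, north 10 cos 19° = 9.46
Net displacement: -19.22 east, 20.49 north. Direction back to start is (19.22, -20.49): bearing = atan2(19.22, -20.49) mod 360° = 136.84° ≈ 137°.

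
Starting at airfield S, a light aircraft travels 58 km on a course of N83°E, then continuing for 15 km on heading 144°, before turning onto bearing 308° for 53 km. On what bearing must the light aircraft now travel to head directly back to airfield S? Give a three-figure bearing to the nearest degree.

222°

Leg 1 (N83°E, 58 km): east 58 sin 83° = 57.57, north 58 cos 83° = 7.07
Leg 2 (144°, 15 km): east 15 sin 144° = 8.82, north 15 cos 144° = -12.14
Leg 3 (308°, 53 km): east 53 sin 308° = -41.76, north 53 cos 308° = 32.63
Net displacement: 24.62 east, 27.56 north. Direction back to start is (-24.62, -27.56): bearing = atan2(-24.62, -27.56) mod 360° = 221.77° ≈ 222°.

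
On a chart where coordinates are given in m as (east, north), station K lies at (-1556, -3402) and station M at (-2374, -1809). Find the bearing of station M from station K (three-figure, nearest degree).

Δeast = -2374 − -1556 = -818.00; Δnorth = -1809 − -3402 = 1593.00.
Bearing = atan2(Δeast, Δnorth) mod 360° = 332.82° ≈ 333°.

333°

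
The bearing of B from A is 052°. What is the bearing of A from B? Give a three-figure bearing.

232°

Back-bearing = 052° + 180° = 232°.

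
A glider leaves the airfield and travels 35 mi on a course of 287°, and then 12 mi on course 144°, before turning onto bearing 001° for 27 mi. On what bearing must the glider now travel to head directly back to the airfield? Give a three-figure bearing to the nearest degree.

Leg 1 (287°, 35 mi): east 35 sin 287° = -33.47, north 35 cos 287° = 10.23
Leg 2 (144°, 12 mi): east 12 sin 144° = 7.05, north 12 cos 144° = -9.71
Leg 3 (001°, 27 mi): east 27 sin 1° = 0.47, north 27 cos 1° = 27.00
Net displacement: -25.95 east, 27.52 north. Direction back to start is (25.95, -27.52): bearing = atan2(25.95, -27.52) mod 360° = 136.69° ≈ 137°.

137°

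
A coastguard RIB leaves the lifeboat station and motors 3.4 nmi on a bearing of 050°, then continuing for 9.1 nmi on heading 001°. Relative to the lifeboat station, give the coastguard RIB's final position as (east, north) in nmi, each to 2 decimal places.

Leg 1 (050°, 3.4 nmi): east 3.4 sin 50° = 2.60, north 3.4 cos 50° = 2.19
Leg 2 (001°, 9.1 nmi): east 9.1 sin 1° = 0.16, north 9.1 cos 1° = 9.10
Summing: 2.76 nmi east, 11.28 nmi north → (2.76, 11.28).

(2.76, 11.28)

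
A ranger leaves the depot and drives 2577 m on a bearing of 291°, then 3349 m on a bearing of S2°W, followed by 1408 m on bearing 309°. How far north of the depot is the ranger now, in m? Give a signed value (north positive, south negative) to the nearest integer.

Leg 1 (291°, 2577 m): east 2577 sin 291° = -2405.84, north 2577 cos 291° = 923.51
Leg 2 (S2°W, 3349 m): east 3349 sin 182° = -116.88, north 3349 cos 182° = -3346.96
Leg 3 (309°, 1408 m): east 1408 sin 309° = -1094.22, north 1408 cos 309° = 886.08
Net north component: -1537.36 m.

-1537 m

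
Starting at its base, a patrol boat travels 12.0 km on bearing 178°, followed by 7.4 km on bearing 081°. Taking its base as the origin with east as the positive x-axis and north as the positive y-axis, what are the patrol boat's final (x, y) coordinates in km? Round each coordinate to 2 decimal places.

(7.73, -10.84)

Leg 1 (178°, 12.0 km): east 12.0 sin 178° = 0.42, north 12.0 cos 178° = -11.99
Leg 2 (081°, 7.4 km): east 7.4 sin 81° = 7.31, north 7.4 cos 81° = 1.16
Summing: 7.73 km east, -10.84 km north → (7.73, -10.84).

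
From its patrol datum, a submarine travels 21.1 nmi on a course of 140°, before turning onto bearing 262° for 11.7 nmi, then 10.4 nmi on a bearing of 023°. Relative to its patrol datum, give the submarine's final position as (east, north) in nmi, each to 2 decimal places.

Leg 1 (140°, 21.1 nmi): east 21.1 sin 140° = 13.56, north 21.1 cos 140° = -16.16
Leg 2 (262°, 11.7 nmi): east 11.7 sin 262° = -11.59, north 11.7 cos 262° = -1.63
Leg 3 (023°, 10.4 nmi): east 10.4 sin 23° = 4.06, north 10.4 cos 23° = 9.57
Summing: 6.04 nmi east, -8.22 nmi north → (6.04, -8.22).

(6.04, -8.22)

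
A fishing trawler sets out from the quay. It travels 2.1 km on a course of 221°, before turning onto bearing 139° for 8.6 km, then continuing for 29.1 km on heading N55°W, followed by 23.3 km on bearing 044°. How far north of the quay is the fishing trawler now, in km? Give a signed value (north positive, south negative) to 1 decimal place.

Leg 1 (221°, 2.1 km): east 2.1 sin 221° = -1.38, north 2.1 cos 221° = -1.58
Leg 2 (139°, 8.6 km): east 8.6 sin 139° = 5.64, north 8.6 cos 139° = -6.49
Leg 3 (N55°W, 29.1 km): east 29.1 sin 305° = -23.84, north 29.1 cos 305° = 16.69
Leg 4 (044°, 23.3 km): east 23.3 sin 44° = 16.19, north 23.3 cos 44° = 16.76
Net north component: 25.38 km.

25.4 km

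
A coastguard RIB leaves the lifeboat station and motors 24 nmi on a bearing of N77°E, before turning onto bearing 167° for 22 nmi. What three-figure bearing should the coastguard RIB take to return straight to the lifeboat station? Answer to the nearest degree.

300°

Leg 1 (N77°E, 24 nmi): east 24 sin 77° = 23.38, north 24 cos 77° = 5.40
Leg 2 (167°, 22 nmi): east 22 sin 167° = 4.95, north 22 cos 167° = -21.44
Net displacement: 28.33 east, -16.04 north. Direction back to start is (-28.33, 16.04): bearing = atan2(-28.33, 16.04) mod 360° = 299.51° ≈ 300°.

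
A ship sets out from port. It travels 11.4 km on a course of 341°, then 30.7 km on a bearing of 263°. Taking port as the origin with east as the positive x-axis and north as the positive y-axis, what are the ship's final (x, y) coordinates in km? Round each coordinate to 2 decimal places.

Leg 1 (341°, 11.4 km): east 11.4 sin 341° = -3.71, north 11.4 cos 341° = 10.78
Leg 2 (263°, 30.7 km): east 30.7 sin 263° = -30.47, north 30.7 cos 263° = -3.74
Summing: -34.18 km east, 7.04 km north → (-34.18, 7.04).

(-34.18, 7.04)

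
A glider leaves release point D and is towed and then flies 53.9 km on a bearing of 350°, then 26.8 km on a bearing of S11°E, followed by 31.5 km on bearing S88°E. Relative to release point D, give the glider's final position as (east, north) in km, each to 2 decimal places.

(27.23, 25.67)

Leg 1 (350°, 53.9 km): east 53.9 sin 350° = -9.36, north 53.9 cos 350° = 53.08
Leg 2 (S11°E, 26.8 km): east 26.8 sin 169° = 5.11, north 26.8 cos 169° = -26.31
Leg 3 (S88°E, 31.5 km): east 31.5 sin 92° = 31.48, north 31.5 cos 92° = -1.10
Summing: 27.23 km east, 25.67 km north → (27.23, 25.67).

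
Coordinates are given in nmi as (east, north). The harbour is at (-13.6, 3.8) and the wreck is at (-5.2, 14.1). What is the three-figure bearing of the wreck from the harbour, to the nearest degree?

039°

Δeast = -5.2 − -13.6 = 8.40; Δnorth = 14.1 − 3.8 = 10.30.
Bearing = atan2(Δeast, Δnorth) mod 360° = 39.20° ≈ 039°.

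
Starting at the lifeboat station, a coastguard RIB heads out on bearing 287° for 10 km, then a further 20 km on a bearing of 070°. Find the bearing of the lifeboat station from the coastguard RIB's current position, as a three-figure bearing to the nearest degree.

223°

Leg 1 (287°, 10 km): east 10 sin 287° = -9.56, north 10 cos 287° = 2.92
Leg 2 (070°, 20 km): east 20 sin 70° = 18.79, north 20 cos 70° = 6.84
Net displacement: 9.23 east, 9.76 north. Direction back to start is (-9.23, -9.76): bearing = atan2(-9.23, -9.76) mod 360° = 223.39° ≈ 223°.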